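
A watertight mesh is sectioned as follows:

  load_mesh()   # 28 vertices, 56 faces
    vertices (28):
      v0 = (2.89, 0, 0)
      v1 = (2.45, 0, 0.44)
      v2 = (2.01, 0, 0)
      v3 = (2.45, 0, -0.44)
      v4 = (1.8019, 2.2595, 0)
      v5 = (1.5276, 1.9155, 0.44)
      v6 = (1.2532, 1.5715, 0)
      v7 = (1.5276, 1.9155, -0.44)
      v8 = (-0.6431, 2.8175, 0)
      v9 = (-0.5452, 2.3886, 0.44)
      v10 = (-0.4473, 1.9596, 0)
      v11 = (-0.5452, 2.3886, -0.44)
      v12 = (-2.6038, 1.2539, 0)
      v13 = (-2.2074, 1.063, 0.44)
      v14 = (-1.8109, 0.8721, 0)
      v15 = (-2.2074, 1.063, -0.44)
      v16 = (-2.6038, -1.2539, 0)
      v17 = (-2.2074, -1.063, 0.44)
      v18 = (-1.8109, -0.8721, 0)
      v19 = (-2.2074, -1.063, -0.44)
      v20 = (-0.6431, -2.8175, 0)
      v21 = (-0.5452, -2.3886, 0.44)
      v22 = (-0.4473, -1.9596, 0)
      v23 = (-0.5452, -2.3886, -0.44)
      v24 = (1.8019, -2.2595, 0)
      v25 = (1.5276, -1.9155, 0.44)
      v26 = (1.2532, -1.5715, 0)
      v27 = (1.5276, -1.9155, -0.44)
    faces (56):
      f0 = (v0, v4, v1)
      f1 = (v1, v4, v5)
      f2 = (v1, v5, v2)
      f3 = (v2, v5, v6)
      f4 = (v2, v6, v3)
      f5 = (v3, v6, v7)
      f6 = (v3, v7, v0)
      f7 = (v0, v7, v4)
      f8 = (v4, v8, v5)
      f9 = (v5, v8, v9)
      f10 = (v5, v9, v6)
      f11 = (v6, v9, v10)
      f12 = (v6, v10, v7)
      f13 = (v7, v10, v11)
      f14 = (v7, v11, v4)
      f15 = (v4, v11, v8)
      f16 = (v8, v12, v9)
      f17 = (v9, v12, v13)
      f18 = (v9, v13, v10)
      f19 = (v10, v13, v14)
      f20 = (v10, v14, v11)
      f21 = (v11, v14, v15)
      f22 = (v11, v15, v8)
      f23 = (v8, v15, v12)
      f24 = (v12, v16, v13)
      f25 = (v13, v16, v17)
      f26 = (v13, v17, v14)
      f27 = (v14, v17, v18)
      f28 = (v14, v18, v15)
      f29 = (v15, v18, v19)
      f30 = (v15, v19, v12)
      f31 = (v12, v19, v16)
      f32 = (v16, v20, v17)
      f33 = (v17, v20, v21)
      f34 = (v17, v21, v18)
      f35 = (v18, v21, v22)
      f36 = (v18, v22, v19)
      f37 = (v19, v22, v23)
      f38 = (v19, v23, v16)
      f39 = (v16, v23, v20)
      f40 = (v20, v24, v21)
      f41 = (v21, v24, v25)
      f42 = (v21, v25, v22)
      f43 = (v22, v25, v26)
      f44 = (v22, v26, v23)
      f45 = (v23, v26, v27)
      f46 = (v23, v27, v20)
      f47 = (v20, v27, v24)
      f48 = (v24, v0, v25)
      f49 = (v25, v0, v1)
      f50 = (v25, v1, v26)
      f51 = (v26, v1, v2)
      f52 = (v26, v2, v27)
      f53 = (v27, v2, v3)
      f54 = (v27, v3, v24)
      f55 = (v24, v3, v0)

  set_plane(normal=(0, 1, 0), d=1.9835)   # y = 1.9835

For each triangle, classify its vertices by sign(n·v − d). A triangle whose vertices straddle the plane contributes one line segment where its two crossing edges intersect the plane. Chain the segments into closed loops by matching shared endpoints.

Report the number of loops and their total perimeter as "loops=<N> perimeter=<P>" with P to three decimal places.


Straddling triangles (16 of 56):
  (v0,v4,v1) [-+-] → (1.93481, 1.9835, 0)–(1.88107, 1.9835, 0.0537464)  len=0.0760
  (v1,v4,v5) [-+-] → (1.88107, 1.9835, 0.0537464)–(1.58182, 1.9835, 0.353023)  len=0.4232
  (v0,v7,v4) [--+] → (1.58182, 1.9835, -0.353023)–(1.93481, 1.9835, 0)  len=0.4992
  (v4,v8,v5) [++-] → (1.36396, 1.9835, 0.406829)–(1.58182, 1.9835, 0.353023)  len=0.2244
  (v5,v8,v9) [-++] → (1.36396, 1.9835, 0.406829)–(1.22967, 1.9835, 0.44)  len=0.1383
  (v5,v9,v6) [-+-] → (1.22967, 1.9835, 0.44)–(0.346407, 1.9835, 0.221858)  len=0.9098
  (v6,v9,v10) [-+-] → (0.346407, 1.9835, 0.221858)–(-0.452754, 1.9835, 0.0245128)  len=0.8232
  (v7,v10,v11) [--+] → (-0.452754, 1.9835, -0.0245128)–(1.22967, 1.9835, -0.44)  len=1.7330
  (v7,v11,v4) [-++] → (1.22967, 1.9835, -0.44)–(1.58182, 1.9835, -0.353023)  len=0.3627
  (v8,v12,v9) [+-+] → (-1.68891, 1.9835, 0)–(-1.28014, 1.9835, 0.282915)  len=0.4971
  (v9,v12,v13) [+--] → (-1.28014, 1.9835, 0.282915)–(-1.05316, 1.9835, 0.44)  len=0.2760
  (v9,v13,v10) [+--] → (-1.05316, 1.9835, 0.44)–(-0.452754, 1.9835, 0.0245128)  len=0.7302
  (v10,v14,v11) [--+] → (-0.883304, 1.9835, -0.322464)–(-0.452754, 1.9835, -0.0245128)  len=0.5236
  (v11,v14,v15) [+--] → (-0.883304, 1.9835, -0.322464)–(-1.05316, 1.9835, -0.44)  len=0.2066
  (v11,v15,v8) [+-+] → (-1.05316, 1.9835, -0.44)–(-1.38669, 1.9835, -0.209154)  len=0.4056
  (v8,v15,v12) [+--] → (-1.38669, 1.9835, -0.209154)–(-1.68891, 1.9835, 0)  len=0.3675

Chained into 1 loop(s):
  loop 1: 16 segments, perimeter = 8.1965
Total perimeter = 8.196

loops=1 perimeter=8.196


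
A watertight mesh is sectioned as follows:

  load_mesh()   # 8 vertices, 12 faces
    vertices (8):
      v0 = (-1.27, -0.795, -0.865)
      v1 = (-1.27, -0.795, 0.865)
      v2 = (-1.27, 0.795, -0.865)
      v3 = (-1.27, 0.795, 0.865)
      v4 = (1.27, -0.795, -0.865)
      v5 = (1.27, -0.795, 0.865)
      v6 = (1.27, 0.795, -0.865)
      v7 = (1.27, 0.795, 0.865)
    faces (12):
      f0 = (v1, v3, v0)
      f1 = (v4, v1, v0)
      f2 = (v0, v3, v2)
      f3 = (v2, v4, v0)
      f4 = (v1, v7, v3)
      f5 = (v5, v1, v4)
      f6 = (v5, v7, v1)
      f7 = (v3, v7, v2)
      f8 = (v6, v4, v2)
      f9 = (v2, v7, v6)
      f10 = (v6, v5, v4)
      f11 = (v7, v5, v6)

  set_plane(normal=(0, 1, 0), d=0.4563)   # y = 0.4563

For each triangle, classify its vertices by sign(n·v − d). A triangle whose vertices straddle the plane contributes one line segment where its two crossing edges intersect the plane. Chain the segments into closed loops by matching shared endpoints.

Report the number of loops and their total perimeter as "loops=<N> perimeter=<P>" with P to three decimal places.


Straddling triangles (8 of 12):
  (v1,v3,v0) [-+-] → (-1.27, 0.4563, 0.865)–(-1.27, 0.4563, 0.496477)  len=0.3685
  (v0,v3,v2) [-++] → (-1.27, 0.4563, 0.496477)–(-1.27, 0.4563, -0.865)  len=1.3615
  (v2,v4,v0) [+--] → (-0.728932, 0.4563, -0.865)–(-1.27, 0.4563, -0.865)  len=0.5411
  (v1,v7,v3) [-++] → (0.728932, 0.4563, 0.865)–(-1.27, 0.4563, 0.865)  len=1.9989
  (v5,v7,v1) [-+-] → (1.27, 0.4563, 0.865)–(0.728932, 0.4563, 0.865)  len=0.5411
  (v6,v4,v2) [+-+] → (1.27, 0.4563, -0.865)–(-0.728932, 0.4563, -0.865)  len=1.9989
  (v6,v5,v4) [+--] → (1.27, 0.4563, -0.496477)–(1.27, 0.4563, -0.865)  len=0.3685
  (v7,v5,v6) [+-+] → (1.27, 0.4563, 0.865)–(1.27, 0.4563, -0.496477)  len=1.3615

Chained into 1 loop(s):
  loop 1: 8 segments, perimeter = 8.5400
Total perimeter = 8.540

loops=1 perimeter=8.540


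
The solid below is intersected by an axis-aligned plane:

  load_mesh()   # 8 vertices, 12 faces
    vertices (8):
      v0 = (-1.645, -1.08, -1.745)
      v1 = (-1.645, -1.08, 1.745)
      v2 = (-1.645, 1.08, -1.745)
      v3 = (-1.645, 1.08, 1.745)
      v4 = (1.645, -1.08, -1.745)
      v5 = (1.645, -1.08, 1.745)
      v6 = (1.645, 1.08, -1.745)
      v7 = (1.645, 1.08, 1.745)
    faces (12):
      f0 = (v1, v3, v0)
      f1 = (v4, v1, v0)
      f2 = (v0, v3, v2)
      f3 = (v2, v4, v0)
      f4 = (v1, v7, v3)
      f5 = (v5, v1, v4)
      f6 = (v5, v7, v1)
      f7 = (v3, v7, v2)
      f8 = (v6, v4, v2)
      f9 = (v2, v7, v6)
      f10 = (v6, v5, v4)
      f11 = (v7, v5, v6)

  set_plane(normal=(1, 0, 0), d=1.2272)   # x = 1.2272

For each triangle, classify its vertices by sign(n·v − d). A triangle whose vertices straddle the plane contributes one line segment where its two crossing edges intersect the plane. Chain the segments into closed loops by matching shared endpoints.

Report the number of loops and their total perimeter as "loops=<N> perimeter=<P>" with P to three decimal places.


Straddling triangles (8 of 12):
  (v4,v1,v0) [+--] → (1.2272, -1.08, -1.3018)–(1.2272, -1.08, -1.745)  len=0.4432
  (v2,v4,v0) [-+-] → (1.2272, -0.8057, -1.745)–(1.2272, -1.08, -1.745)  len=0.2743
  (v1,v7,v3) [-+-] → (1.2272, 0.8057, 1.745)–(1.2272, 1.08, 1.745)  len=0.2743
  (v5,v1,v4) [+-+] → (1.2272, -1.08, 1.745)–(1.2272, -1.08, -1.3018)  len=3.0468
  (v5,v7,v1) [++-] → (1.2272, 0.8057, 1.745)–(1.2272, -1.08, 1.745)  len=1.8857
  (v3,v7,v2) [-+-] → (1.2272, 1.08, 1.745)–(1.2272, 1.08, 1.3018)  len=0.4432
  (v6,v4,v2) [++-] → (1.2272, -0.8057, -1.745)–(1.2272, 1.08, -1.745)  len=1.8857
  (v2,v7,v6) [-++] → (1.2272, 1.08, 1.3018)–(1.2272, 1.08, -1.745)  len=3.0468

Chained into 1 loop(s):
  loop 1: 8 segments, perimeter = 11.3000
Total perimeter = 11.300

loops=1 perimeter=11.300


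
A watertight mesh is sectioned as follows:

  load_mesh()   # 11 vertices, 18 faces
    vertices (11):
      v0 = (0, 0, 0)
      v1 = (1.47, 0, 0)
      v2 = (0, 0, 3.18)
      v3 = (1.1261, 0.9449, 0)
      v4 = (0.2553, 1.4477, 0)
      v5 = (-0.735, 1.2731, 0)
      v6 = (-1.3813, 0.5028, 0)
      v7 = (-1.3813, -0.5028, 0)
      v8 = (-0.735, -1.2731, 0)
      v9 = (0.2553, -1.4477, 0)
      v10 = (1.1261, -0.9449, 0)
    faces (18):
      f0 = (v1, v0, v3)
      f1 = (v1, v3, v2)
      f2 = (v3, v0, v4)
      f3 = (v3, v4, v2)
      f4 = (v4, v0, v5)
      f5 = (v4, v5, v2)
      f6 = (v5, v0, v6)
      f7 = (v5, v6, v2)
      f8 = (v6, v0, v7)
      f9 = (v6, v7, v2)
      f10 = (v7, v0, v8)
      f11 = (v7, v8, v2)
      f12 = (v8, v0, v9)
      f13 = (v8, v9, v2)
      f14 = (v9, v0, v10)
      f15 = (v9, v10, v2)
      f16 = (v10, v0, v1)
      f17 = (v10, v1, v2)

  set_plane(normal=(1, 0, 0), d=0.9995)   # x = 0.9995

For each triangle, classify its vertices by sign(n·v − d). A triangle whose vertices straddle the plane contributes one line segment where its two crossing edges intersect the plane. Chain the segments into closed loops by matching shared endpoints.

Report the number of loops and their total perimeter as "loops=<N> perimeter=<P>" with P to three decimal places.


Straddling triangles (8 of 18):
  (v1,v0,v3) [+-+] → (0.9995, 0, 0)–(0.9995, 0.838671, 0)  len=0.8387
  (v1,v3,v2) [++-] → (0.9995, 0.838671, 0.357506)–(0.9995, 0, 1.01782)  len=1.0674
  (v3,v0,v4) [+--] → (0.9995, 0.838671, 0)–(0.9995, 1.018, 0)  len=0.1793
  (v3,v4,v2) [+--] → (0.9995, 1.018, 0)–(0.9995, 0.838671, 0.357506)  len=0.4000
  (v9,v0,v10) [--+] → (0.9995, -0.838671, 0)–(0.9995, -1.018, 0)  len=0.1793
  (v9,v10,v2) [-+-] → (0.9995, -1.018, 0)–(0.9995, -0.838671, 0.357506)  len=0.4000
  (v10,v0,v1) [+-+] → (0.9995, -0.838671, 0)–(0.9995, 0, 0)  len=0.8387
  (v10,v1,v2) [++-] → (0.9995, 0, 1.01782)–(0.9995, -0.838671, 0.357506)  len=1.0674

Chained into 1 loop(s):
  loop 1: 8 segments, perimeter = 4.9708
Total perimeter = 4.971

loops=1 perimeter=4.971


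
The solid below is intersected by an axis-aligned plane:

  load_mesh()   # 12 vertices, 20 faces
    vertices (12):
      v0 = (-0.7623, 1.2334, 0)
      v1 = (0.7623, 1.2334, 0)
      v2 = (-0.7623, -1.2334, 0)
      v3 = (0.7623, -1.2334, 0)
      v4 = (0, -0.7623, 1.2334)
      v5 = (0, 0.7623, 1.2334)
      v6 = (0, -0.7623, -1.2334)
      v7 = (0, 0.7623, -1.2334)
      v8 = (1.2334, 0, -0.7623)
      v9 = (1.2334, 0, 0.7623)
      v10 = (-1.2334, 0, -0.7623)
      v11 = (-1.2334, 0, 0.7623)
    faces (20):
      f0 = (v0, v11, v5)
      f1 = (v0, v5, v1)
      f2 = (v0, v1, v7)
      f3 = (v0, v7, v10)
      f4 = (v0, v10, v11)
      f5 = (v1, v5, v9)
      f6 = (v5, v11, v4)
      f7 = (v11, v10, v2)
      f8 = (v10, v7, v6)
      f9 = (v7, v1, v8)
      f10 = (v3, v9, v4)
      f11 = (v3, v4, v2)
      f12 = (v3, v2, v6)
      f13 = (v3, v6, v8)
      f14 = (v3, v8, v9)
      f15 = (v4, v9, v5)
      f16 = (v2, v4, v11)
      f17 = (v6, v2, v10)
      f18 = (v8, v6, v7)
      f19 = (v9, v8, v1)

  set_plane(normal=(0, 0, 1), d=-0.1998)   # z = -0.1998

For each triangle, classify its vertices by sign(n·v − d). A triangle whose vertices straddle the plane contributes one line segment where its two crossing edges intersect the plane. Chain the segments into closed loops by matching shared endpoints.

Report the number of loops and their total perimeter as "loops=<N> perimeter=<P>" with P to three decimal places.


loops=1 perimeter=7.849

Straddling triangles (10 of 20):
  (v0,v1,v7) [++-] → (0.638814, 1.15709, -0.1998)–(-0.638814, 1.15709, -0.1998)  len=1.2776
  (v0,v7,v10) [+--] → (-0.638814, 1.15709, -0.1998)–(-0.885776, 0.910124, -0.1998)  len=0.3493
  (v0,v10,v11) [+-+] → (-0.885776, 0.910124, -0.1998)–(-1.2334, 0, -0.1998)  len=0.9743
  (v11,v10,v2) [+-+] → (-1.2334, 0, -0.1998)–(-0.885776, -0.910124, -0.1998)  len=0.9743
  (v7,v1,v8) [-+-] → (0.638814, 1.15709, -0.1998)–(0.885776, 0.910124, -0.1998)  len=0.3493
  (v3,v2,v6) [++-] → (-0.638814, -1.15709, -0.1998)–(0.638814, -1.15709, -0.1998)  len=1.2776
  (v3,v6,v8) [+--] → (0.638814, -1.15709, -0.1998)–(0.885776, -0.910124, -0.1998)  len=0.3493
  (v3,v8,v9) [+-+] → (0.885776, -0.910124, -0.1998)–(1.2334, 0, -0.1998)  len=0.9743
  (v6,v2,v10) [-+-] → (-0.638814, -1.15709, -0.1998)–(-0.885776, -0.910124, -0.1998)  len=0.3493
  (v9,v8,v1) [+-+] → (1.2334, 0, -0.1998)–(0.885776, 0.910124, -0.1998)  len=0.9743

Chained into 1 loop(s):
  loop 1: 10 segments, perimeter = 7.8493
Total perimeter = 7.849


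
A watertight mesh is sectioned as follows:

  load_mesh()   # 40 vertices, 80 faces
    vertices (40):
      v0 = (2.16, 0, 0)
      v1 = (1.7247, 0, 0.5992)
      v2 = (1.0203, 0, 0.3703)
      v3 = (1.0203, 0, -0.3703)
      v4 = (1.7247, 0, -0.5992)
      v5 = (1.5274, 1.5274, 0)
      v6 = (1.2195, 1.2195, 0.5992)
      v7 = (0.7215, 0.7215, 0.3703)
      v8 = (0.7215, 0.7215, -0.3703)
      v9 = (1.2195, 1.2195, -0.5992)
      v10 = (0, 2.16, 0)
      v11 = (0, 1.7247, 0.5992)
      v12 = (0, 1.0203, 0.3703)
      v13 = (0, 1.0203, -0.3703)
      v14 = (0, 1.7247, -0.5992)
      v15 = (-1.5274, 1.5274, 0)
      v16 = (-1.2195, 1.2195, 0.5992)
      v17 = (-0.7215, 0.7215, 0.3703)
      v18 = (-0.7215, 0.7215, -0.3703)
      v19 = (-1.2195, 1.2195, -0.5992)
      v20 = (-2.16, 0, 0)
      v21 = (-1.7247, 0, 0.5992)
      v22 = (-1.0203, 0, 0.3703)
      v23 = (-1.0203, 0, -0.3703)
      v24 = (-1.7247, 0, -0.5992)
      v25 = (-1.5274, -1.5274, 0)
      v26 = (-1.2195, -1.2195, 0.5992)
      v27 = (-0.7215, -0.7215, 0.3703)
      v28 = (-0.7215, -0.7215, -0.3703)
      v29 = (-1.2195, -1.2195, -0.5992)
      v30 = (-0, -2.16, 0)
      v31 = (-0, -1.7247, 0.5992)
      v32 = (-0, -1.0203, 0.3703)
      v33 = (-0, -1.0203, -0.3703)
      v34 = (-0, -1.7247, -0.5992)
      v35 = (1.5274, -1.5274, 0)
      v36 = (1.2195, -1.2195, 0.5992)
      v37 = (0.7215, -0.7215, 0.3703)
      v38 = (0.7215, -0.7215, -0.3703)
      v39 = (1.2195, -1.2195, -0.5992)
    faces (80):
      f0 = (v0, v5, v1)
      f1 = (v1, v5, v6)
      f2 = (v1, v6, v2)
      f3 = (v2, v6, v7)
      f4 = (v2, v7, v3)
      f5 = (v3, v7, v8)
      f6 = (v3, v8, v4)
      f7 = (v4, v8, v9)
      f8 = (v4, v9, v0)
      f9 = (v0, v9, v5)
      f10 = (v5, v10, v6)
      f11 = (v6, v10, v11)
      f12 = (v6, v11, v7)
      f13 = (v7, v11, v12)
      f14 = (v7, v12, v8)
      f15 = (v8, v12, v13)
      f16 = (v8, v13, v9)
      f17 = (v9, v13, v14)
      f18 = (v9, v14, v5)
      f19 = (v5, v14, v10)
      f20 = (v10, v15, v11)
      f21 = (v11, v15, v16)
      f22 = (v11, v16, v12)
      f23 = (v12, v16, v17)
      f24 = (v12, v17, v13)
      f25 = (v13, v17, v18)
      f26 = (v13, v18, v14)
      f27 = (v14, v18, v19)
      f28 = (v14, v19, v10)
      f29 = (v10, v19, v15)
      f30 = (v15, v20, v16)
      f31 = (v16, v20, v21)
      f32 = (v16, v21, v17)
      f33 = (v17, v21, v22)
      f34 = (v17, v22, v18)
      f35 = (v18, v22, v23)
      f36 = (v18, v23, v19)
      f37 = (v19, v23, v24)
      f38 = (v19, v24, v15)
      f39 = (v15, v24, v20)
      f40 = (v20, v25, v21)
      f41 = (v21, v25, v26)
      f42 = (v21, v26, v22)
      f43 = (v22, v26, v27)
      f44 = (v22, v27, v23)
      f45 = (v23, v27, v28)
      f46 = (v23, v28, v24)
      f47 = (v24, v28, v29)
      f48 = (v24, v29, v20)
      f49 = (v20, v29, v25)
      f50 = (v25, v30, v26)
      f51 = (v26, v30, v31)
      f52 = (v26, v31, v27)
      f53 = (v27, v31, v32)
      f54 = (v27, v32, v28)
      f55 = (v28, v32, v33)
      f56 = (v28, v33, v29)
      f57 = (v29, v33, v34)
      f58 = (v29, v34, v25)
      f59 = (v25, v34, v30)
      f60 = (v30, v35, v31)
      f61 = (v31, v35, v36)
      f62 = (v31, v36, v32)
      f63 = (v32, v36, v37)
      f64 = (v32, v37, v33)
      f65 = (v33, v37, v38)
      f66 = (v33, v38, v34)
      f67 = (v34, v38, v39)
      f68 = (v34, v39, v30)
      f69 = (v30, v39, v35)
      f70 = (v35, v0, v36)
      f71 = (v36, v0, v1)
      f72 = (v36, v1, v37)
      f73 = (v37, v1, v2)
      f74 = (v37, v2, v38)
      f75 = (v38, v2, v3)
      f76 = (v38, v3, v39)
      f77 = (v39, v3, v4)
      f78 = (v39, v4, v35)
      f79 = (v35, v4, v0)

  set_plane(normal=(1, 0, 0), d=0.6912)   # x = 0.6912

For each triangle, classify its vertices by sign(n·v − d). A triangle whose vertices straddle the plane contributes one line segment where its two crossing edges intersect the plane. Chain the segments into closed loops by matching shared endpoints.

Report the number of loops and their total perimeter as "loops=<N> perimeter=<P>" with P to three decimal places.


loops=2 perimeter=7.406

Straddling triangles (20 of 80):
  (v5,v10,v6) [+-+] → (0.6912, 1.87373, 0)–(0.6912, 1.62693, 0.33962)  len=0.4198
  (v6,v10,v11) [+--] → (0.6912, 1.62693, 0.33962)–(0.6912, 1.43836, 0.5992)  len=0.3208
  (v6,v11,v7) [+-+] → (0.6912, 1.43836, 0.5992)–(0.6912, 0.76363, 0.379913)  len=0.7095
  (v7,v11,v12) [+--] → (0.6912, 0.76363, 0.379913)–(0.6912, 0.734048, 0.3703)  len=0.0311
  (v7,v12,v8) [+-+] → (0.6912, 0.734048, 0.3703)–(0.6912, 0.734048, -0.339198)  len=0.7095
  (v8,v12,v13) [+--] → (0.6912, 0.734048, -0.339198)–(0.6912, 0.734048, -0.3703)  len=0.0311
  (v8,v13,v9) [+-+] → (0.6912, 0.734048, -0.3703)–(0.6912, 1.1332, -0.500038)  len=0.4197
  (v9,v13,v14) [+--] → (0.6912, 1.1332, -0.500038)–(0.6912, 1.43836, -0.5992)  len=0.3209
  (v9,v14,v5) [+-+] → (0.6912, 1.43836, -0.5992)–(0.6912, 1.63542, -0.328042)  len=0.3352
  (v5,v14,v10) [+--] → (0.6912, 1.63542, -0.328042)–(0.6912, 1.87373, 0)  len=0.4055
  (v30,v35,v31) [-+-] → (0.6912, -1.87373, 0)–(0.6912, -1.63542, 0.328042)  len=0.4055
  (v31,v35,v36) [-++] → (0.6912, -1.63542, 0.328042)–(0.6912, -1.43836, 0.5992)  len=0.3352
  (v31,v36,v32) [-+-] → (0.6912, -1.43836, 0.5992)–(0.6912, -1.1332, 0.500038)  len=0.3209
  (v32,v36,v37) [-++] → (0.6912, -1.1332, 0.500038)–(0.6912, -0.734048, 0.3703)  len=0.4197
  (v32,v37,v33) [-+-] → (0.6912, -0.734048, 0.3703)–(0.6912, -0.734048, 0.339198)  len=0.0311
  (v33,v37,v38) [-++] → (0.6912, -0.734048, 0.339198)–(0.6912, -0.734048, -0.3703)  len=0.7095
  (v33,v38,v34) [-+-] → (0.6912, -0.734048, -0.3703)–(0.6912, -0.76363, -0.379913)  len=0.0311
  (v34,v38,v39) [-++] → (0.6912, -0.76363, -0.379913)–(0.6912, -1.43836, -0.5992)  len=0.7095
  (v34,v39,v30) [-+-] → (0.6912, -1.43836, -0.5992)–(0.6912, -1.62693, -0.33962)  len=0.3208
  (v30,v39,v35) [-++] → (0.6912, -1.62693, -0.33962)–(0.6912, -1.87373, 0)  len=0.4198

Chained into 2 loop(s):
  loop 1: 10 segments, perimeter = 3.7031
  loop 2: 10 segments, perimeter = 3.7031
Total perimeter = 7.406


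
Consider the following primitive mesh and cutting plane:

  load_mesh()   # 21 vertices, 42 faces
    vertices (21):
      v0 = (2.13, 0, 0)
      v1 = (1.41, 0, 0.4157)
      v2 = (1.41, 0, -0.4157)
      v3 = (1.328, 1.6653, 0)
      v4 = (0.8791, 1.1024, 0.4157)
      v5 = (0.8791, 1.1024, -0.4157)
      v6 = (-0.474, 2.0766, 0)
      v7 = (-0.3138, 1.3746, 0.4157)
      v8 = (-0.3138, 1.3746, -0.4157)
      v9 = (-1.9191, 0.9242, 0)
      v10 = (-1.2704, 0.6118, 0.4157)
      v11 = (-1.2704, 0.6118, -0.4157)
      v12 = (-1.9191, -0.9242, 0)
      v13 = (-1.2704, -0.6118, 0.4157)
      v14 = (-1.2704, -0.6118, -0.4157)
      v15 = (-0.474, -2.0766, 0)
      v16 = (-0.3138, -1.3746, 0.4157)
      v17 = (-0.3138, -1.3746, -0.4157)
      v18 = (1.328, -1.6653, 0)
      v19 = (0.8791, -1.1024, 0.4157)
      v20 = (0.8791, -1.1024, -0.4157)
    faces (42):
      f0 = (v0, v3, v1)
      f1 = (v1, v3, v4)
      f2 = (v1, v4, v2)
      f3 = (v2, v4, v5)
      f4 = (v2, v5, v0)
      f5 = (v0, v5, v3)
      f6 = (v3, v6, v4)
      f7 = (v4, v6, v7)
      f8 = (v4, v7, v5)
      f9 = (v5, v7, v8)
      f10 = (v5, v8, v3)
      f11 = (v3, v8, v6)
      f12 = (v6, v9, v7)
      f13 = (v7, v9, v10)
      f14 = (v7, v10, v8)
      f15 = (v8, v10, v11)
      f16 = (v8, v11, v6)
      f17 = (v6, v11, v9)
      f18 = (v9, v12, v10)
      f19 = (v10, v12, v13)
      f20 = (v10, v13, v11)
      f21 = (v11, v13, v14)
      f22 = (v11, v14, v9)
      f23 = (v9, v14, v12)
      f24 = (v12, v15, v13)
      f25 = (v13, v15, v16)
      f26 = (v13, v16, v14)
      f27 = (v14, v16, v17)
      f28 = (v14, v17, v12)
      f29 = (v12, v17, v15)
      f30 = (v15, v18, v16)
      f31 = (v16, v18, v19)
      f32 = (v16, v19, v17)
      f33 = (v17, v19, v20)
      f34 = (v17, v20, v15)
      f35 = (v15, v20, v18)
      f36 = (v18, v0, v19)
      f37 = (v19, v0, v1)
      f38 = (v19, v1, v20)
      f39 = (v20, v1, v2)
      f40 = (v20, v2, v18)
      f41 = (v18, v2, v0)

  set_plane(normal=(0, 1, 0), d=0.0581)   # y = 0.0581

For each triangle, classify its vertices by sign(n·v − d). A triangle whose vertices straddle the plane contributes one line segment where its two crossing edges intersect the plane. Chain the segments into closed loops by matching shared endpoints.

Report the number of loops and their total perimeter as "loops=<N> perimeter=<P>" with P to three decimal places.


loops=2 perimeter=4.867

Straddling triangles (12 of 42):
  (v0,v3,v1) [-+-] → (2.10202, 0.0581, 0)–(1.40714, 0.0581, 0.401197)  len=0.8024
  (v1,v3,v4) [-++] → (1.40714, 0.0581, 0.401197)–(1.38202, 0.0581, 0.4157)  len=0.0290
  (v1,v4,v2) [-+-] → (1.38202, 0.0581, 0.4157)–(1.38202, 0.0581, -0.371883)  len=0.7876
  (v2,v4,v5) [-++] → (1.38202, 0.0581, -0.371883)–(1.38202, 0.0581, -0.4157)  len=0.0438
  (v2,v5,v0) [-+-] → (1.38202, 0.0581, -0.4157)–(2.06407, 0.0581, -0.0219087)  len=0.7876
  (v0,v5,v3) [-++] → (2.06407, 0.0581, -0.0219087)–(2.10202, 0.0581, 0)  len=0.0438
  (v9,v12,v10) [+-+] → (-1.9191, 0.0581, 0)–(-1.50424, 0.0581, 0.265848)  len=0.4927
  (v10,v12,v13) [+--] → (-1.50424, 0.0581, 0.265848)–(-1.2704, 0.0581, 0.4157)  len=0.2777
  (v10,v13,v11) [+-+] → (-1.2704, 0.0581, 0.4157)–(-1.2704, 0.0581, -0.0394772)  len=0.4552
  (v11,v13,v14) [+--] → (-1.2704, 0.0581, -0.0394772)–(-1.2704, 0.0581, -0.4157)  len=0.3762
  (v11,v14,v9) [+-+] → (-1.2704, 0.0581, -0.4157)–(-1.55332, 0.0581, -0.2344)  len=0.3360
  (v9,v14,v12) [+--] → (-1.55332, 0.0581, -0.2344)–(-1.9191, 0.0581, 0)  len=0.4344

Chained into 2 loop(s):
  loop 1: 6 segments, perimeter = 2.4942
  loop 2: 6 segments, perimeter = 2.3723
Total perimeter = 4.867


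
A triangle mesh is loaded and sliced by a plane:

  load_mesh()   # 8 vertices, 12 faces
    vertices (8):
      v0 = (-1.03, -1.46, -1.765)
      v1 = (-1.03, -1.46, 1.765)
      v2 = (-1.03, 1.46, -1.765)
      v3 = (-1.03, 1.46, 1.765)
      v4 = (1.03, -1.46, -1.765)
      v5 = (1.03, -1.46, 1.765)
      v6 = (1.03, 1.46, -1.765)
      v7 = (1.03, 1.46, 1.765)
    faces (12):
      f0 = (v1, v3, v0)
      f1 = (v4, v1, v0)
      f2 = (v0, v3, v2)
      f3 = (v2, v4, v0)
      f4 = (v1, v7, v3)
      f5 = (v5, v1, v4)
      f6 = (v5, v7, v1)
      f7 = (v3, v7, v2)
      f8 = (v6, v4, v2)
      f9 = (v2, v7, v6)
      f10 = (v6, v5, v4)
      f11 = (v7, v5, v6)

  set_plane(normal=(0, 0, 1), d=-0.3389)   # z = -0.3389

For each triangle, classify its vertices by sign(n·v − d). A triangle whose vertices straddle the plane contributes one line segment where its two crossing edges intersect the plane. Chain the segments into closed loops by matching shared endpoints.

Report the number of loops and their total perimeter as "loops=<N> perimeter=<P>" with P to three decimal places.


Straddling triangles (8 of 12):
  (v1,v3,v0) [++-] → (-1.03, -0.280337, -0.3389)–(-1.03, -1.46, -0.3389)  len=1.1797
  (v4,v1,v0) [-+-] → (0.197772, -1.46, -0.3389)–(-1.03, -1.46, -0.3389)  len=1.2278
  (v0,v3,v2) [-+-] → (-1.03, -0.280337, -0.3389)–(-1.03, 1.46, -0.3389)  len=1.7403
  (v5,v1,v4) [++-] → (0.197772, -1.46, -0.3389)–(1.03, -1.46, -0.3389)  len=0.8322
  (v3,v7,v2) [++-] → (-0.197772, 1.46, -0.3389)–(-1.03, 1.46, -0.3389)  len=0.8322
  (v2,v7,v6) [-+-] → (-0.197772, 1.46, -0.3389)–(1.03, 1.46, -0.3389)  len=1.2278
  (v6,v5,v4) [-+-] → (1.03, 0.280337, -0.3389)–(1.03, -1.46, -0.3389)  len=1.7403
  (v7,v5,v6) [++-] → (1.03, 0.280337, -0.3389)–(1.03, 1.46, -0.3389)  len=1.1797

Chained into 1 loop(s):
  loop 1: 8 segments, perimeter = 9.9600
Total perimeter = 9.960

loops=1 perimeter=9.960


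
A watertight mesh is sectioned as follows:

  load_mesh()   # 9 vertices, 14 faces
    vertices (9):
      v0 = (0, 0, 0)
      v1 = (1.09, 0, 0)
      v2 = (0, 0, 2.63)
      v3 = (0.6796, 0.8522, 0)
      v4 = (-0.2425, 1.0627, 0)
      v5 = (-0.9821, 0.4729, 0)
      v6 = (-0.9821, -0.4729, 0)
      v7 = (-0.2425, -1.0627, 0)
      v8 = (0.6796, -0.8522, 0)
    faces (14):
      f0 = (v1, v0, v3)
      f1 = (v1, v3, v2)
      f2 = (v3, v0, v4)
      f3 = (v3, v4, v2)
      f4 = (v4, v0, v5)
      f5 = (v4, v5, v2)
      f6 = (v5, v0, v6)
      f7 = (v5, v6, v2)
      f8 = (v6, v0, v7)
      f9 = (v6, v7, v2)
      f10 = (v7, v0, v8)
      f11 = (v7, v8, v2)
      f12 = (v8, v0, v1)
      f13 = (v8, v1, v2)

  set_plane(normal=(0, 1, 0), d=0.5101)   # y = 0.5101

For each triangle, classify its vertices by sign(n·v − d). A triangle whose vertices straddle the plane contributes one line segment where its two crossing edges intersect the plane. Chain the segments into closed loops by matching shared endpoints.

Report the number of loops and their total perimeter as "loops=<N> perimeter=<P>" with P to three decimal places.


Straddling triangles (6 of 14):
  (v1,v0,v3) [--+] → (0.406787, 0.5101, 0)–(0.844348, 0.5101, 0)  len=0.4376
  (v1,v3,v2) [-+-] → (0.844348, 0.5101, 0)–(0.406787, 0.5101, 1.05577)  len=1.1428
  (v3,v0,v4) [+-+] → (0.406787, 0.5101, 0)–(-0.116401, 0.5101, 0)  len=0.5232
  (v3,v4,v2) [++-] → (-0.116401, 0.5101, 1.36759)–(0.406787, 0.5101, 1.05577)  len=0.6091
  (v4,v0,v5) [+--] → (-0.116401, 0.5101, 0)–(-0.935452, 0.5101, 0)  len=0.8191
  (v4,v5,v2) [+--] → (-0.935452, 0.5101, 0)–(-0.116401, 0.5101, 1.36759)  len=1.5941

Chained into 1 loop(s):
  loop 1: 6 segments, perimeter = 5.1258
Total perimeter = 5.126

loops=1 perimeter=5.126


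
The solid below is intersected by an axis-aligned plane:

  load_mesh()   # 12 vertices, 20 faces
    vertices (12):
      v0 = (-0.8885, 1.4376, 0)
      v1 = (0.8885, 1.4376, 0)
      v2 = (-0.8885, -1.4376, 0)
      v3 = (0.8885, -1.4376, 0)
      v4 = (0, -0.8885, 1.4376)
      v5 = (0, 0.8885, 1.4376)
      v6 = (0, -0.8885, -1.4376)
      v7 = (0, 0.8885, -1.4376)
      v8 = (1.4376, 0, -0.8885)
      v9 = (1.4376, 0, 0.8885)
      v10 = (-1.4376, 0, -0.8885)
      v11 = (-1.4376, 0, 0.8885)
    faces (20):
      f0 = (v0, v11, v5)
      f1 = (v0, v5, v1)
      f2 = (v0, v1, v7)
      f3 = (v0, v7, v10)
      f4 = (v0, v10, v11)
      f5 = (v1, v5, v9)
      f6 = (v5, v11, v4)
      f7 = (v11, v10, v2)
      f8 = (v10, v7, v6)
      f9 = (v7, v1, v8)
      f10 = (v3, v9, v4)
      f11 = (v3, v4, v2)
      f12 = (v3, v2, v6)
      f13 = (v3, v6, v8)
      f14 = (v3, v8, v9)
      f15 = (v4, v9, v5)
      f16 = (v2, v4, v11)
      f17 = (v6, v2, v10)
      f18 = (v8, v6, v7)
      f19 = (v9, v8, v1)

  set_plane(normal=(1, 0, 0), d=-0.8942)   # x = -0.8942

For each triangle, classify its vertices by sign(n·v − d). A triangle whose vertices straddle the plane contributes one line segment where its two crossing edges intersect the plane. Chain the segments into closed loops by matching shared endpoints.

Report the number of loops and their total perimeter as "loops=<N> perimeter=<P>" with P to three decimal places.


Straddling triangles (8 of 20):
  (v0,v11,v5) [+-+] → (-0.8942, 1.42268, 0.00922318)–(-0.8942, 0.335845, 1.09605)  len=1.5370
  (v0,v7,v10) [++-] → (-0.8942, 0.335845, -1.09605)–(-0.8942, 1.42268, -0.00922318)  len=1.5370
  (v0,v10,v11) [+--] → (-0.8942, 1.42268, -0.00922318)–(-0.8942, 1.42268, 0.00922318)  len=0.0184
  (v5,v11,v4) [+-+] → (-0.8942, 0.335845, 1.09605)–(-0.8942, -0.335845, 1.09605)  len=0.6717
  (v11,v10,v2) [--+] → (-0.8942, -1.42268, -0.00922318)–(-0.8942, -1.42268, 0.00922318)  len=0.0184
  (v10,v7,v6) [-++] → (-0.8942, 0.335845, -1.09605)–(-0.8942, -0.335845, -1.09605)  len=0.6717
  (v2,v4,v11) [++-] → (-0.8942, -0.335845, 1.09605)–(-0.8942, -1.42268, 0.00922318)  len=1.5370
  (v6,v2,v10) [++-] → (-0.8942, -1.42268, -0.00922318)–(-0.8942, -0.335845, -1.09605)  len=1.5370

Chained into 1 loop(s):
  loop 1: 8 segments, perimeter = 7.5283
Total perimeter = 7.528

loops=1 perimeter=7.528


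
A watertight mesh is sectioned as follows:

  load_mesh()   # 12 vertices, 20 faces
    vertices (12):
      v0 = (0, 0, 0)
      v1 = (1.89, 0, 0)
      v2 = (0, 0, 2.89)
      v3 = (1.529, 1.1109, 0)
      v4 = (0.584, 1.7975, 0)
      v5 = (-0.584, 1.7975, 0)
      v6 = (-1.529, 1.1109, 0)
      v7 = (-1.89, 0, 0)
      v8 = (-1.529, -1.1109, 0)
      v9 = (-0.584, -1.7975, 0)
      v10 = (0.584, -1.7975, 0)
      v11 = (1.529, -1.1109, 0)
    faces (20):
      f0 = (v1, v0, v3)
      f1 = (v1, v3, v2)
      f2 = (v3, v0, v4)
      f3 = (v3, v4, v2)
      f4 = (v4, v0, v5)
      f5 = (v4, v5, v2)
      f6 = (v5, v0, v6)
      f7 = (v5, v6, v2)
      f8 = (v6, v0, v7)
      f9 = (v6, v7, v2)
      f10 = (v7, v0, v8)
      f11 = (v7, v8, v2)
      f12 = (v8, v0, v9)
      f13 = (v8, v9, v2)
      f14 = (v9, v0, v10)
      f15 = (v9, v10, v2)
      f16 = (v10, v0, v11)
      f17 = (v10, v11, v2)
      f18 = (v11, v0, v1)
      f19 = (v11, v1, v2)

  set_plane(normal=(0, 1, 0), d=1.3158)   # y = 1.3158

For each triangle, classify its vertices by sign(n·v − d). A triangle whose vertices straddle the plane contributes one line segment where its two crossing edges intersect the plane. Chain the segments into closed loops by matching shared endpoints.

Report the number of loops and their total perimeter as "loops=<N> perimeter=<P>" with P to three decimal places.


Straddling triangles (6 of 20):
  (v3,v0,v4) [--+] → (0.427498, 1.3158, 0)–(1.24699, 1.3158, 0)  len=0.8195
  (v3,v4,v2) [-+-] → (1.24699, 1.3158, 0)–(0.427498, 1.3158, 0.774472)  len=1.1275
  (v4,v0,v5) [+-+] → (0.427498, 1.3158, 0)–(-0.427498, 1.3158, 0)  len=0.8550
  (v4,v5,v2) [++-] → (-0.427498, 1.3158, 0.774472)–(0.427498, 1.3158, 0.774472)  len=0.8550
  (v5,v0,v6) [+--] → (-0.427498, 1.3158, 0)–(-1.24699, 1.3158, 0)  len=0.8195
  (v5,v6,v2) [+--] → (-1.24699, 1.3158, 0)–(-0.427498, 1.3158, 0.774472)  len=1.1275

Chained into 1 loop(s):
  loop 1: 6 segments, perimeter = 5.6041
Total perimeter = 5.604

loops=1 perimeter=5.604


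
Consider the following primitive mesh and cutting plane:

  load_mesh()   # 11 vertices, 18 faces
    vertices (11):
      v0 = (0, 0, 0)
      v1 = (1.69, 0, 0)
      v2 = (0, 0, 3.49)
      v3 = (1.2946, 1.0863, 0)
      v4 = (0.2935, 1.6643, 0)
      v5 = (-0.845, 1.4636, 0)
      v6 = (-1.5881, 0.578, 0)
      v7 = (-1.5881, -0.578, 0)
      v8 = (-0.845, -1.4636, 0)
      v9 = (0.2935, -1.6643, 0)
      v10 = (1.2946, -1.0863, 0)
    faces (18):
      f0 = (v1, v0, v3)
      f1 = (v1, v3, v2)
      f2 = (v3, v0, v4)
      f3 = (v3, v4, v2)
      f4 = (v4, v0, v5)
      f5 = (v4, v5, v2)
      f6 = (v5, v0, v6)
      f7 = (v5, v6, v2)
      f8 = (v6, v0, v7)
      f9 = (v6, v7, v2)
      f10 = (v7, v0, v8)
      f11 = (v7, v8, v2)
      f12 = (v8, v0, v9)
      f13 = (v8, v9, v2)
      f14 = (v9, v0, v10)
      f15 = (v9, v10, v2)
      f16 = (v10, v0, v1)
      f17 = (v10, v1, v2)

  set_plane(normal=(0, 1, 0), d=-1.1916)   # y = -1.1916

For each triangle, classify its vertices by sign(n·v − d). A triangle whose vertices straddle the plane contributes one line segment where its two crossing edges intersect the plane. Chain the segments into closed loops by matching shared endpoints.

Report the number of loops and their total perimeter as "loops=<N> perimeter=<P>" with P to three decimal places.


Straddling triangles (6 of 18):
  (v7,v0,v8) [++-] → (-0.687963, -1.1916, 0)–(-1.07323, -1.1916, 0)  len=0.3853
  (v7,v8,v2) [+-+] → (-1.07323, -1.1916, 0)–(-0.687963, -1.1916, 0.648593)  len=0.7544
  (v8,v0,v9) [-+-] → (-0.687963, -1.1916, 0)–(0.210139, -1.1916, 0)  len=0.8981
  (v8,v9,v2) [--+] → (0.210139, -1.1916, 0.991241)–(-0.687963, -1.1916, 0.648593)  len=0.9612
  (v9,v0,v10) [-++] → (0.210139, -1.1916, 0)–(1.11222, -1.1916, 0)  len=0.9021
  (v9,v10,v2) [-++] → (1.11222, -1.1916, 0)–(0.210139, -1.1916, 0.991241)  len=1.3403

Chained into 1 loop(s):
  loop 1: 6 segments, perimeter = 5.2414
Total perimeter = 5.241

loops=1 perimeter=5.241


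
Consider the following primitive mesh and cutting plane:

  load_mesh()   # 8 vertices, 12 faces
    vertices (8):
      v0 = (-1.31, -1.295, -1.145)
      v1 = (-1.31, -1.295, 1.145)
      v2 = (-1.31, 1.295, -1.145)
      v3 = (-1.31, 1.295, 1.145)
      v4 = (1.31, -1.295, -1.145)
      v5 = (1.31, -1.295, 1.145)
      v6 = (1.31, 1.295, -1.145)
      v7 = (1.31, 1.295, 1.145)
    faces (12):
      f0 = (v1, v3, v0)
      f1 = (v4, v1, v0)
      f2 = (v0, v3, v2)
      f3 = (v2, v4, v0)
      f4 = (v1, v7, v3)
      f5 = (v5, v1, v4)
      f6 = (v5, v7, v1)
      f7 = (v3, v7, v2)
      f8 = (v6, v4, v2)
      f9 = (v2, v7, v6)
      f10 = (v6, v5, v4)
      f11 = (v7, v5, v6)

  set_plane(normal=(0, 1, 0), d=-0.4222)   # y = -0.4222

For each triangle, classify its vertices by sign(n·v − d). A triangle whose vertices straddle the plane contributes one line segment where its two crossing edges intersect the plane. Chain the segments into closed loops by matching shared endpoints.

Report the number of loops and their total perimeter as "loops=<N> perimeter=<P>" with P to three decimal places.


Straddling triangles (8 of 12):
  (v1,v3,v0) [-+-] → (-1.31, -0.4222, 1.145)–(-1.31, -0.4222, -0.373297)  len=1.5183
  (v0,v3,v2) [-++] → (-1.31, -0.4222, -0.373297)–(-1.31, -0.4222, -1.145)  len=0.7717
  (v2,v4,v0) [+--] → (0.42709, -0.4222, -1.145)–(-1.31, -0.4222, -1.145)  len=1.7371
  (v1,v7,v3) [-++] → (-0.42709, -0.4222, 1.145)–(-1.31, -0.4222, 1.145)  len=0.8829
  (v5,v7,v1) [-+-] → (1.31, -0.4222, 1.145)–(-0.42709, -0.4222, 1.145)  len=1.7371
  (v6,v4,v2) [+-+] → (1.31, -0.4222, -1.145)–(0.42709, -0.4222, -1.145)  len=0.8829
  (v6,v5,v4) [+--] → (1.31, -0.4222, 0.373297)–(1.31, -0.4222, -1.145)  len=1.5183
  (v7,v5,v6) [+-+] → (1.31, -0.4222, 1.145)–(1.31, -0.4222, 0.373297)  len=0.7717

Chained into 1 loop(s):
  loop 1: 8 segments, perimeter = 9.8200
Total perimeter = 9.820

loops=1 perimeter=9.820


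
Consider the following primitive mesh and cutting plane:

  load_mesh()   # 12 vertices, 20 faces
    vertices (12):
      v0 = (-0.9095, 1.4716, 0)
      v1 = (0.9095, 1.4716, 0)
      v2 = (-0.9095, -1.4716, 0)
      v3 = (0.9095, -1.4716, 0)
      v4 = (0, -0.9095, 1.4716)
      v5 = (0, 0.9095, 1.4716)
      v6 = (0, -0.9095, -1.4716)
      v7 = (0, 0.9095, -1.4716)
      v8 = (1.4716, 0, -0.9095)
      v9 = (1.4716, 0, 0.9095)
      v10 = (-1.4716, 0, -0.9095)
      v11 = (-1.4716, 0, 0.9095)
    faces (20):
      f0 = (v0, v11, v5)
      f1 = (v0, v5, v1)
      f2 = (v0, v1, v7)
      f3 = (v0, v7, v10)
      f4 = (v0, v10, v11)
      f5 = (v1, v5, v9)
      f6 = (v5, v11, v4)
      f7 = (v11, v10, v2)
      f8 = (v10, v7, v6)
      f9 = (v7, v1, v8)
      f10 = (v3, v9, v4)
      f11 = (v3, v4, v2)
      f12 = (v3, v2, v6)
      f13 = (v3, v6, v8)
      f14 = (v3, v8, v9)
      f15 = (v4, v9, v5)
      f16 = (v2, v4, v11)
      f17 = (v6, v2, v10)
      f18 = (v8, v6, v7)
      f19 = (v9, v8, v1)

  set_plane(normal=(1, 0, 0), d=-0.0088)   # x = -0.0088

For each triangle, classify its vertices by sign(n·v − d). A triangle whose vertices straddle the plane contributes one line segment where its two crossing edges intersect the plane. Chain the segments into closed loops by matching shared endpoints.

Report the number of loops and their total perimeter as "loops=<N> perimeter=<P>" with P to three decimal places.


loops=1 perimeter=9.918

Straddling triangles (10 of 20):
  (v0,v11,v5) [--+] → (-0.0088, 0.904061, 1.46824)–(-0.0088, 0.914939, 1.45736)  len=0.0154
  (v0,v5,v1) [-++] → (-0.0088, 0.914939, 1.45736)–(-0.0088, 1.4716, 0)  len=1.5601
  (v0,v1,v7) [-++] → (-0.0088, 1.4716, 0)–(-0.0088, 0.914939, -1.45736)  len=1.5601
  (v0,v7,v10) [-+-] → (-0.0088, 0.914939, -1.45736)–(-0.0088, 0.904061, -1.46824)  len=0.0154
  (v5,v11,v4) [+-+] → (-0.0088, 0.904061, 1.46824)–(-0.0088, -0.904061, 1.46824)  len=1.8081
  (v10,v7,v6) [-++] → (-0.0088, 0.904061, -1.46824)–(-0.0088, -0.904061, -1.46824)  len=1.8081
  (v3,v4,v2) [++-] → (-0.0088, -0.914939, 1.45736)–(-0.0088, -1.4716, 0)  len=1.5601
  (v3,v2,v6) [+-+] → (-0.0088, -1.4716, 0)–(-0.0088, -0.914939, -1.45736)  len=1.5601
  (v2,v4,v11) [-+-] → (-0.0088, -0.914939, 1.45736)–(-0.0088, -0.904061, 1.46824)  len=0.0154
  (v6,v2,v10) [+--] → (-0.0088, -0.914939, -1.45736)–(-0.0088, -0.904061, -1.46824)  len=0.0154

Chained into 1 loop(s):
  loop 1: 10 segments, perimeter = 9.9180
Total perimeter = 9.918


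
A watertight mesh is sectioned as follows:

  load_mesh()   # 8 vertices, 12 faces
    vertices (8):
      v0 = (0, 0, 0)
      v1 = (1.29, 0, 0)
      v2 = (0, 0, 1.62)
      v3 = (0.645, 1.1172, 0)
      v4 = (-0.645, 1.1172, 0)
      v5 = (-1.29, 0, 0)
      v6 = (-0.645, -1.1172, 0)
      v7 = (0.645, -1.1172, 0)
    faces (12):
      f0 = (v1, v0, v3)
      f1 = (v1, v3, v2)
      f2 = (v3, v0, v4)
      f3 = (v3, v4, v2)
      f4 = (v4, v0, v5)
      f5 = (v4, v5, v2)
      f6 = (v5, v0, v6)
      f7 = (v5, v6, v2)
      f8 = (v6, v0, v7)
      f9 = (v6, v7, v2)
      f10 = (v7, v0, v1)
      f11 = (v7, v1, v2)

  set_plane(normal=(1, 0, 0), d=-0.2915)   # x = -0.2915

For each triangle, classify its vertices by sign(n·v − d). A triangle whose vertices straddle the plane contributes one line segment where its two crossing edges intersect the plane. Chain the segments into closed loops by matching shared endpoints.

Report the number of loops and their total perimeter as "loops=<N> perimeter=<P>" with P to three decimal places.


Straddling triangles (8 of 12):
  (v3,v0,v4) [++-] → (-0.2915, 0.504905, 0)–(-0.2915, 1.1172, 0)  len=0.6123
  (v3,v4,v2) [+-+] → (-0.2915, 1.1172, 0)–(-0.2915, 0.504905, 0.88786)  len=1.0785
  (v4,v0,v5) [-+-] → (-0.2915, 0.504905, 0)–(-0.2915, 0, 0)  len=0.5049
  (v4,v5,v2) [--+] → (-0.2915, 0, 1.25393)–(-0.2915, 0.504905, 0.88786)  len=0.6236
  (v5,v0,v6) [-+-] → (-0.2915, 0, 0)–(-0.2915, -0.504905, 0)  len=0.5049
  (v5,v6,v2) [--+] → (-0.2915, -0.504905, 0.88786)–(-0.2915, 0, 1.25393)  len=0.6236
  (v6,v0,v7) [-++] → (-0.2915, -0.504905, 0)–(-0.2915, -1.1172, 0)  len=0.6123
  (v6,v7,v2) [-++] → (-0.2915, -1.1172, 0)–(-0.2915, -0.504905, 0.88786)  len=1.0785

Chained into 1 loop(s):
  loop 1: 8 segments, perimeter = 5.6387
Total perimeter = 5.639

loops=1 perimeter=5.639


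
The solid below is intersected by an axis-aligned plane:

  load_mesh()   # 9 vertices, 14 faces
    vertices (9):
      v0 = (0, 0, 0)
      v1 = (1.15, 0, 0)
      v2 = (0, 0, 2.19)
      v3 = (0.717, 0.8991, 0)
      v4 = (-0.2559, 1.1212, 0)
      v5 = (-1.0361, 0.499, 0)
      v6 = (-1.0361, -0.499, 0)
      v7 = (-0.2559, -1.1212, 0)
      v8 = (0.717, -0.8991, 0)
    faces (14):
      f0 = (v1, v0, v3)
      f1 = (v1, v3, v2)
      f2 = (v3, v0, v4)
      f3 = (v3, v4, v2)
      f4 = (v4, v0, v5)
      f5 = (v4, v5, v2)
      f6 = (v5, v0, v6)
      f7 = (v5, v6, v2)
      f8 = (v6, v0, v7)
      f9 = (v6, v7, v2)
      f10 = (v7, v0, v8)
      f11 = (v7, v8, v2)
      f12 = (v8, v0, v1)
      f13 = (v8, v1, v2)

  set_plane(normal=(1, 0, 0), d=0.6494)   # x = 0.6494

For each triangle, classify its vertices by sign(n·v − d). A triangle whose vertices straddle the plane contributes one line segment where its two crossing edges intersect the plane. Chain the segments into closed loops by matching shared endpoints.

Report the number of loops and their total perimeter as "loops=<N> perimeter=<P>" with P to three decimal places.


loops=1 perimeter=4.498

Straddling triangles (8 of 14):
  (v1,v0,v3) [+-+] → (0.6494, 0, 0)–(0.6494, 0.814331, 0)  len=0.8143
  (v1,v3,v2) [++-] → (0.6494, 0.814331, 0.206477)–(0.6494, 0, 0.953317)  len=1.1049
  (v3,v0,v4) [+--] → (0.6494, 0.814331, 0)–(0.6494, 0.914532, 0)  len=0.1002
  (v3,v4,v2) [+--] → (0.6494, 0.914532, 0)–(0.6494, 0.814331, 0.206477)  len=0.2295
  (v7,v0,v8) [--+] → (0.6494, -0.814331, 0)–(0.6494, -0.914532, 0)  len=0.1002
  (v7,v8,v2) [-+-] → (0.6494, -0.914532, 0)–(0.6494, -0.814331, 0.206477)  len=0.2295
  (v8,v0,v1) [+-+] → (0.6494, -0.814331, 0)–(0.6494, 0, 0)  len=0.8143
  (v8,v1,v2) [++-] → (0.6494, 0, 0.953317)–(0.6494, -0.814331, 0.206477)  len=1.1049

Chained into 1 loop(s):
  loop 1: 8 segments, perimeter = 4.4980
Total perimeter = 4.498
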